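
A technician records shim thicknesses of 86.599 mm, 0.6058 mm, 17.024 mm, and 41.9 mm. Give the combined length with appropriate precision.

86.599 mm + 0.6058 mm + 17.024 mm + 41.9 mm = 146.1288 mm.
Addition/subtraction keeps the fewest decimal places: 86.599 → 3 decimal places, 0.6058 → 4 decimal places, 17.024 → 3 decimal places, 41.9 → 1 decimal place; limit is 1.
Rounded to 1 decimal place: 146.1 mm.

146.1 mm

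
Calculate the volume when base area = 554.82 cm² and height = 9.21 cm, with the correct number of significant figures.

volume = 554.82 cm² × 9.21 cm = 5109.8922 cm³.
554.82 has 5 significant figures; 9.21 has 3.
Division/multiplication keeps the fewest: 3 significant figures.
Rounded: 5.11 × 10³ cm³.

5.11 × 10³ cm³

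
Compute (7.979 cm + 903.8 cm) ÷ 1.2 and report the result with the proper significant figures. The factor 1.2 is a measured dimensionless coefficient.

7.979 cm + 903.8 cm = 911.779 cm; the sum is limited to 1 decimal place (4 s.f.).
Carrying full precision, 911.779 ÷ 1.2 = 759.815833333… cm; 1.2 has 2 s.f., so the result keeps min(4, 2) = 2 s.f.
Rounded to 2 significant figures: 7.6 × 10^2 cm.

7.6 × 10^2 cm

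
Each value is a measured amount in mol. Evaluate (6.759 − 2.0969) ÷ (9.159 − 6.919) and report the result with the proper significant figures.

2.081

6.759 − 2.0969 = 4.6621, limited to 3 d.p. → 4 s.f.; 9.159 − 6.919 = 2.240, limited to 3 d.p. → 4 s.f.
Carrying full precision, 4.6621 ÷ 2.240 = 2.08129464286…; keep min(4, 4) = 4 s.f.
Rounded to 4 significant figures: 2.081.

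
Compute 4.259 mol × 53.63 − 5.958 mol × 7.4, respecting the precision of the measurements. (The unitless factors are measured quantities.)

4.259 × 53.63 = 228.41017 → 228.4 mol (4 s.f., last digit at the 10^-1 place).
5.958 × 7.4 = 44.0892 → 44 mol (2 s.f., last digit at the 10^0 place).
Difference: 184.32097 mol; keep the coarser place, 10^0.
Result: 184 mol.

184 mol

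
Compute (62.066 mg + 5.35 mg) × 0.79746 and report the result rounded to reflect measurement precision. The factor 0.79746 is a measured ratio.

62.066 mg + 5.35 mg = 67.416 mg; the sum is limited to 2 decimal places (4 s.f.).
Carrying full precision, 67.416 × 0.79746 = 53.76156336 mg; 0.79746 has 5 s.f., so the result keeps min(4, 5) = 4 s.f.
Rounded to 4 significant figures: 53.76 mg.

53.76 mg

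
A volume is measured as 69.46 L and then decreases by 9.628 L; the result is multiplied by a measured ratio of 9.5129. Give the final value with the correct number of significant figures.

69.46 L − 9.628 L = 59.832 L; the difference is limited to 2 decimal places (4 s.f.).
Carrying full precision, 59.832 × 9.5129 = 569.1758328 L; 9.5129 has 5 s.f., so the result keeps min(4, 5) = 4 s.f.
Rounded to 4 significant figures: 569.2 L.

569.2 L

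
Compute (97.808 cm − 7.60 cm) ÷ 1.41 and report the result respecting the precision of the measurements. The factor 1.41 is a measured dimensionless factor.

97.808 cm − 7.60 cm = 90.208 cm; the difference is limited to 2 decimal places (4 s.f.).
Carrying full precision, 90.208 ÷ 1.41 = 63.9773049645… cm; 1.41 has 3 s.f., so the result keeps min(4, 3) = 3 s.f.
Rounded to 3 significant figures: 64.0 cm.

64.0 cm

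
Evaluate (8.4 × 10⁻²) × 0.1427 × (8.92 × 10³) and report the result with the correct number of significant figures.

1.1 × 10²

(8.4 × 10⁻²) × 0.1427 × (8.92 × 10³) = 106.922256
Multiplication/division keeps the fewest significant figures: 8.4 × 10⁻² → 2 s.f., 0.1427 → 4 s.f., 8.92 × 10³ → 3 s.f.; limit is 2.
Rounded to 2 significant figures: 1.1 × 10².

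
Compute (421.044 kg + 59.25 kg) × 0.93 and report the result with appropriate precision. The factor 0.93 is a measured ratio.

4.5 × 10² kg

421.044 kg + 59.25 kg = 480.294 kg; the sum is limited to 2 decimal places (5 s.f.).
Carrying full precision, 480.294 × 0.93 = 446.67342 kg; 0.93 has 2 s.f., so the result keeps min(5, 2) = 2 s.f.
Rounded to 2 significant figures: 4.5 × 10² kg.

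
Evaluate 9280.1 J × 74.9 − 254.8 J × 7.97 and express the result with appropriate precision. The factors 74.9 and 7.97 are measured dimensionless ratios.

9280.1 × 74.9 = 695079.49 → 6.95 × 10⁵ J (3 s.f., last digit at the 10^3 place).
254.8 × 7.97 = 2030.756 → 2.03 × 10³ J (3 s.f., last digit at the 10^1 place).
Difference: 693048.734 J; keep the coarser place, 10^3.
Result: 6.93 × 10⁵ J.

6.93 × 10⁵ J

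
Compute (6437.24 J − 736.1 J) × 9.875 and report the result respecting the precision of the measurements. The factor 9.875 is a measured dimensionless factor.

6437.24 J − 736.1 J = 5701.14 J; the difference is limited to 1 decimal place (5 s.f.).
Carrying full precision, 5701.14 × 9.875 = 56298.7575 J; 9.875 has 4 s.f., so the result keeps min(5, 4) = 4 s.f.
Rounded to 4 significant figures: 5.630 × 10^4 J.

5.630 × 10^4 J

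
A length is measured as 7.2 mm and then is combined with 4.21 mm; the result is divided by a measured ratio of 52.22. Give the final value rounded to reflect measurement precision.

7.2 mm + 4.21 mm = 11.41 mm; the sum is limited to 1 decimal place (3 s.f.).
Carrying full precision, 11.41 ÷ 52.22 = 0.218498659517… mm; 52.22 has 4 s.f., so the result keeps min(3, 4) = 3 s.f.
Rounded to 3 significant figures: 0.218 mm.

0.218 mm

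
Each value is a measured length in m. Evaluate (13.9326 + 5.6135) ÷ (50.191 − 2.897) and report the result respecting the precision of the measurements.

13.9326 + 5.6135 = 19.5461, limited to 4 d.p. → 6 s.f.; 50.191 − 2.897 = 47.294, limited to 3 d.p. → 5 s.f.
Carrying full precision, 19.5461 ÷ 47.294 = 0.413289212162…; keep min(6, 5) = 5 s.f.
Rounded to 5 significant figures: 0.41329.

0.41329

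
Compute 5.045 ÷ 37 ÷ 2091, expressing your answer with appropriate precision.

6.5 × 10⁻⁵

5.045 ÷ 37 ÷ 2091 = 0.0000652086807037…
Multiplication/division keeps the fewest significant figures: 5.045 → 4 s.f., 37 → 2 s.f., 2091 → 4 s.f.; limit is 2.
Rounded to 2 significant figures: 6.5 × 10⁻⁵.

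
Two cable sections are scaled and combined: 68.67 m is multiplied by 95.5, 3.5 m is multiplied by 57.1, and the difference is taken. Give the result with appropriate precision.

68.67 × 95.5 = 6557.985 → 6.56 × 10^3 m (3 s.f., last digit at the 10^1 place).
3.5 × 57.1 = 199.85 → 2.0 × 10^2 m (2 s.f., last digit at the 10^1 place).
Difference: 6358.135 m; keep the coarser place, 10^1.
Result: 6.36 × 10^3 m.

6.36 × 10^3 m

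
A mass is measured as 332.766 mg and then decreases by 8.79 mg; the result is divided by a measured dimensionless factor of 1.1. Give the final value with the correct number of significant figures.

2.9 × 10^2 mg

332.766 mg − 8.79 mg = 323.976 mg; the difference is limited to 2 decimal places (5 s.f.).
Carrying full precision, 323.976 ÷ 1.1 = 294.523636364… mg; 1.1 has 2 s.f., so the result keeps min(5, 2) = 2 s.f.
Rounded to 2 significant figures: 2.9 × 10^2 mg.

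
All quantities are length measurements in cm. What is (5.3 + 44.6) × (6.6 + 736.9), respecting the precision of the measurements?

5.3 + 44.6 = 49.9, limited to 1 d.p. → 3 s.f.; 6.6 + 736.9 = 743.5, limited to 1 d.p. → 4 s.f.
Carrying full precision, 49.9 × 743.5 = 37100.65; keep min(3, 4) = 3 s.f.
Rounded to 3 significant figures: 3.71 × 10⁴ cm².

3.71 × 10⁴ cm²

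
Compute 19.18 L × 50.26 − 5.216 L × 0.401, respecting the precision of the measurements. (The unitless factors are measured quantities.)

961.9 L

19.18 × 50.26 = 963.9868 → 964.0 L (4 s.f., last digit at the 10^-1 place).
5.216 × 0.401 = 2.091616 → 2.09 L (3 s.f., last digit at the 10^-2 place).
Difference: 961.895184 L; keep the coarser place, 10^-1.
Result: 961.9 L.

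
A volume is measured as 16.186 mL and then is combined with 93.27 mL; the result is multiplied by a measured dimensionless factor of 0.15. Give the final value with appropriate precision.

16.186 mL + 93.27 mL = 109.456 mL; the sum is limited to 2 decimal places (5 s.f.).
Carrying full precision, 109.456 × 0.15 = 16.4184 mL; 0.15 has 2 s.f., so the result keeps min(5, 2) = 2 s.f.
Rounded to 2 significant figures: 16 mL.

16 mL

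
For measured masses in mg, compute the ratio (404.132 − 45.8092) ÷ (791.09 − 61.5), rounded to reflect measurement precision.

404.132 − 45.8092 = 358.3228, limited to 3 d.p. → 6 s.f.; 791.09 − 61.5 = 729.59, limited to 1 d.p. → 4 s.f.
Carrying full precision, 358.3228 ÷ 729.59 = 0.491128990255…; keep min(6, 4) = 4 s.f.
Rounded to 4 significant figures: 0.4911.

0.4911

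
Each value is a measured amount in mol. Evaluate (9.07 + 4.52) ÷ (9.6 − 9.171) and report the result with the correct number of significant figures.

9.07 + 4.52 = 13.59, limited to 2 d.p. → 4 s.f.; 9.6 − 9.171 = 0.429, limited to 1 d.p. → 1 s.f.
Carrying full precision, 13.59 ÷ 0.429 = 31.6783216783…; keep min(4, 1) = 1 s.f.
Rounded to 1 significant figure: 3 × 10^1.

3 × 10^1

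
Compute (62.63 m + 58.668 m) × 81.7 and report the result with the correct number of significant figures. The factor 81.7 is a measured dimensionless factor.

62.63 m + 58.668 m = 121.298 m; the sum is limited to 2 decimal places (5 s.f.).
Carrying full precision, 121.298 × 81.7 = 9910.0466 m; 81.7 has 3 s.f., so the result keeps min(5, 3) = 3 s.f.
Rounded to 3 significant figures: 9.91 × 10³ m.

9.91 × 10³ m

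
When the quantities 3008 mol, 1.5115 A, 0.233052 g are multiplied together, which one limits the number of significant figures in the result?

3008 mol

3008 mol → 4 s.f.; 1.5115 A → 5 s.f.; 0.233052 g → 6 s.f.
The fewest is 4 significant figures, from 3008 mol.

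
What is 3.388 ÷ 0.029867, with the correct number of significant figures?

113.4

3.388 ÷ 0.029867 = 113.436233971…
Multiplication/division keeps the fewest significant figures: 3.388 → 4 s.f., 0.029867 → 5 s.f.; limit is 4.
Rounded to 4 significant figures: 113.4.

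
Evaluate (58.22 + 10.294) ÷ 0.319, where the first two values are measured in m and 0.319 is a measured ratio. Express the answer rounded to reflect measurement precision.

58.22 m + 10.294 m = 68.514 m; the sum is limited to 2 decimal places (4 s.f.).
Carrying full precision, 68.514 ÷ 0.319 = 214.777429467… m; 0.319 has 3 s.f., so the result keeps min(4, 3) = 3 s.f.
Rounded to 3 significant figures: 215 m.

215 m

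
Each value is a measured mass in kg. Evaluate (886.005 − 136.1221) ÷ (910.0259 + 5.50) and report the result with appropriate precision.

886.005 − 136.1221 = 749.8829, limited to 3 d.p. → 6 s.f.; 910.0259 + 5.50 = 915.5259, limited to 2 d.p. → 5 s.f.
Carrying full precision, 749.8829 ÷ 915.5259 = 0.819073387219…; keep min(6, 5) = 5 s.f.
Rounded to 5 significant figures: 0.81907.

0.81907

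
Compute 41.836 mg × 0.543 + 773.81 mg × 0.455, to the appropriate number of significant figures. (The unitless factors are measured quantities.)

41.836 × 0.543 = 22.716948 → 22.7 mg (3 s.f., last digit at the 10^-1 place).
773.81 × 0.455 = 352.08355 → 352 mg (3 s.f., last digit at the 10^0 place).
Sum: 374.800498 mg; keep the coarser place, 10^0.
Result: 3.75 × 10² mg.

3.75 × 10² mg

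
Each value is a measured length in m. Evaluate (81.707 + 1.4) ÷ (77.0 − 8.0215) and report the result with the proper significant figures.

1.20

81.707 + 1.4 = 83.107, limited to 1 d.p. → 3 s.f.; 77.0 − 8.0215 = 68.9785, limited to 1 d.p. → 3 s.f.
Carrying full precision, 83.107 ÷ 68.9785 = 1.20482469175…; keep min(3, 3) = 3 s.f.
Rounded to 3 significant figures: 1.20.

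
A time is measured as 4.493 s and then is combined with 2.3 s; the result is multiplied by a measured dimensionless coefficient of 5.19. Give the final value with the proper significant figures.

4.493 s + 2.3 s = 6.793 s; the sum is limited to 1 decimal place (2 s.f.).
Carrying full precision, 6.793 × 5.19 = 35.25567 s; 5.19 has 3 s.f., so the result keeps min(2, 3) = 2 s.f.
Rounded to 2 significant figures: 35 s.

35 s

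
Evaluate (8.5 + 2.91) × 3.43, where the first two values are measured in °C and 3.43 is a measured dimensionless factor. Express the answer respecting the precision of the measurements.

8.5 °C + 2.91 °C = 11.41 °C; the sum is limited to 1 decimal place (3 s.f.).
Carrying full precision, 11.41 × 3.43 = 39.1363 °C; 3.43 has 3 s.f., so the result keeps min(3, 3) = 3 s.f.
Rounded to 3 significant figures: 39.1 °C.

39.1 °C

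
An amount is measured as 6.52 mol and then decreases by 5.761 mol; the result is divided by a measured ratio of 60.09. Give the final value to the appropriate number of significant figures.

0.013 mol

6.52 mol − 5.761 mol = 0.759 mol; the difference is limited to 2 decimal places (2 s.f.).
Carrying full precision, 0.759 ÷ 60.09 = 0.0126310534199… mol; 60.09 has 4 s.f., so the result keeps min(2, 4) = 2 s.f.
Rounded to 2 significant figures: 0.013 mol.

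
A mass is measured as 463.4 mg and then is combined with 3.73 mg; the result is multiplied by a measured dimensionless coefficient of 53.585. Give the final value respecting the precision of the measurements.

2.503 × 10^4 mg

463.4 mg + 3.73 mg = 467.13 mg; the sum is limited to 1 decimal place (4 s.f.).
Carrying full precision, 467.13 × 53.585 = 25031.16105 mg; 53.585 has 5 s.f., so the result keeps min(4, 5) = 4 s.f.
Rounded to 4 significant figures: 2.503 × 10^4 mg.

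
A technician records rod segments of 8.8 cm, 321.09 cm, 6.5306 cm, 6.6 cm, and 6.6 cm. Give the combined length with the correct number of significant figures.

349.6 cm

8.8 cm + 321.09 cm + 6.5306 cm + 6.6 cm + 6.6 cm = 349.6206 cm.
Addition/subtraction keeps the fewest decimal places: 8.8 → 1 decimal place, 321.09 → 2 decimal places, 6.5306 → 4 decimal places, 6.6 → 1 decimal place, 6.6 → 1 decimal place; limit is 1.
Rounded to 1 decimal place: 349.6 cm.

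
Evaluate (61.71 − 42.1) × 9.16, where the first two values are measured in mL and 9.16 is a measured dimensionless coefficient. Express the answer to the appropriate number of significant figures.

180. mL

61.71 mL − 42.1 mL = 19.61 mL; the difference is limited to 1 decimal place (3 s.f.).
Carrying full precision, 19.61 × 9.16 = 179.6276 mL; 9.16 has 3 s.f., so the result keeps min(3, 3) = 3 s.f.
Rounded to 3 significant figures: 180. mL.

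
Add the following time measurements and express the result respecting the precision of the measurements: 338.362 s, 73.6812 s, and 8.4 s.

420.4 s

338.362 s + 73.6812 s + 8.4 s = 420.4432 s.
Addition/subtraction keeps the fewest decimal places: 338.362 → 3 decimal places, 73.6812 → 4 decimal places, 8.4 → 1 decimal place; limit is 1.
Rounded to 1 decimal place: 420.4 s.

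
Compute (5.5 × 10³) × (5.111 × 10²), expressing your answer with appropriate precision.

2.8 × 10⁶

(5.5 × 10³) × (5.111 × 10²) = 2811050
Multiplication/division keeps the fewest significant figures: 5.5 × 10³ → 2 s.f., 5.111 × 10² → 4 s.f.; limit is 2.
Rounded to 2 significant figures: 2.8 × 10⁶.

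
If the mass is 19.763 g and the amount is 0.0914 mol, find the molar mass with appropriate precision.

molar mass = 19.763 g ÷ 0.0914 mol = 216.225382932… g/mol.
19.763 has 5 significant figures; 0.0914 has 3.
Division/multiplication keeps the fewest: 3 significant figures.
Rounded: 216 g/mol.

216 g/mol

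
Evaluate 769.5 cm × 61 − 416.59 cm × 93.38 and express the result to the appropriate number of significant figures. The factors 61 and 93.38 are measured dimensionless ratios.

769.5 × 61 = 46939.5 → 4.7 × 10^4 cm (2 s.f., last digit at the 10^3 place).
416.59 × 93.38 = 38901.1742 → 3.890 × 10^4 cm (4 s.f., last digit at the 10^1 place).
Difference: 8038.3258 cm; keep the coarser place, 10^3.
Result: 8 × 10^3 cm.

8 × 10^3 cm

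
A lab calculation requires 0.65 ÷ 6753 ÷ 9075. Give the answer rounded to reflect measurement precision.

0.65 ÷ 6753 ÷ 9075 = 1.06064481494 × 10^-8…
Multiplication/division keeps the fewest significant figures: 0.65 → 2 s.f., 6753 → 4 s.f., 9075 → 4 s.f.; limit is 2.
Rounded to 2 significant figures: 1.1 × 10^-8.

1.1 × 10^-8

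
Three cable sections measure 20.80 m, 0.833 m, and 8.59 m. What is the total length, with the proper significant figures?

20.80 m + 0.833 m + 8.59 m = 30.223 m.
Addition/subtraction keeps the fewest decimal places: 20.80 → 2 decimal places, 0.833 → 3 decimal places, 8.59 → 2 decimal places; limit is 2.
Rounded to 2 decimal places: 30.22 m.

30.22 m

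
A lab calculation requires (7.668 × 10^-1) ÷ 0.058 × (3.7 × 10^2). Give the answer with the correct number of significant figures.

(7.668 × 10^-1) ÷ 0.058 × (3.7 × 10^2) = 4891.65517241…
Multiplication/division keeps the fewest significant figures: 7.668 × 10^-1 → 4 s.f., 0.058 → 2 s.f., 3.7 × 10^2 → 2 s.f.; limit is 2.
Rounded to 2 significant figures: 4.9 × 10^3.

4.9 × 10^3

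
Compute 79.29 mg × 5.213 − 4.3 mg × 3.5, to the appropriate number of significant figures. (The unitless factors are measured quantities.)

79.29 × 5.213 = 413.33877 → 413.3 mg (4 s.f., last digit at the 10^-1 place).
4.3 × 3.5 = 15.05 → 15 mg (2 s.f., last digit at the 10^0 place).
Difference: 398.28877 mg; keep the coarser place, 10^0.
Result: 3.98 × 10^2 mg.

3.98 × 10^2 mg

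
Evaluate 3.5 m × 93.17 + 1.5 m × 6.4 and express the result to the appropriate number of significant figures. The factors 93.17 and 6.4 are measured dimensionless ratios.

3.5 × 93.17 = 326.095 → 3.3 × 10^2 m (2 s.f., last digit at the 10^1 place).
1.5 × 6.4 = 9.6 → 9.6 m (2 s.f., last digit at the 10^-1 place).
Sum: 335.695 m; keep the coarser place, 10^1.
Result: 3.4 × 10^2 m.

3.4 × 10^2 m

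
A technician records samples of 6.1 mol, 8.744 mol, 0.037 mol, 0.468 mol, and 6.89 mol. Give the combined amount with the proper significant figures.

6.1 mol + 8.744 mol + 0.037 mol + 0.468 mol + 6.89 mol = 22.239 mol.
Addition/subtraction keeps the fewest decimal places: 6.1 → 1 decimal place, 8.744 → 3 decimal places, 0.037 → 3 decimal places, 0.468 → 3 decimal places, 6.89 → 2 decimal places; limit is 1.
Rounded to 1 decimal place: 22.2 mol.

22.2 mol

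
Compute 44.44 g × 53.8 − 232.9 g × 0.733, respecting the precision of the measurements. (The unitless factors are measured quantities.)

2.22 × 10^3 g

44.44 × 53.8 = 2390.872 → 2.39 × 10^3 g (3 s.f., last digit at the 10^1 place).
232.9 × 0.733 = 170.7157 → 171 g (3 s.f., last digit at the 10^0 place).
Difference: 2220.1563 g; keep the coarser place, 10^1.
Result: 2.22 × 10^3 g.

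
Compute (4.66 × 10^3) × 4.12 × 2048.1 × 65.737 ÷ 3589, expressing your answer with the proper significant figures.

(4.66 × 10^3) × 4.12 × 2048.1 × 65.737 ÷ 3589 = 720229.179571…
Multiplication/division keeps the fewest significant figures: 4.66 × 10^3 → 3 s.f., 4.12 → 3 s.f., 2048.1 → 5 s.f., 65.737 → 5 s.f., 3589 → 4 s.f.; limit is 3.
Rounded to 3 significant figures: 7.20 × 10^5.

7.20 × 10^5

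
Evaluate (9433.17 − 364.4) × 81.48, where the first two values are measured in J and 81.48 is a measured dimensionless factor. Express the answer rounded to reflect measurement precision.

9433.17 J − 364.4 J = 9068.77 J; the difference is limited to 1 decimal place (5 s.f.).
Carrying full precision, 9068.77 × 81.48 = 738923.3796 J; 81.48 has 4 s.f., so the result keeps min(5, 4) = 4 s.f.
Rounded to 4 significant figures: 7.389 × 10⁵ J.

7.389 × 10⁵ J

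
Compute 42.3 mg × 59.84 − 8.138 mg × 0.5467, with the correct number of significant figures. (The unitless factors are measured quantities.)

2.53 × 10³ mg

42.3 × 59.84 = 2531.232 → 2.53 × 10³ mg (3 s.f., last digit at the 10^1 place).
8.138 × 0.5467 = 4.4490446 → 4.449 mg (4 s.f., last digit at the 10^-3 place).
Difference: 2526.7829554 mg; keep the coarser place, 10^1.
Result: 2.53 × 10³ mg.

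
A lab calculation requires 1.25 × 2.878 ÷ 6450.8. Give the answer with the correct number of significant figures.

5.58 × 10^-4

1.25 × 2.878 ÷ 6450.8 = 0.000557682768029…
Multiplication/division keeps the fewest significant figures: 1.25 → 3 s.f., 2.878 → 4 s.f., 6450.8 → 5 s.f.; limit is 3.
Rounded to 3 significant figures: 5.58 × 10^-4.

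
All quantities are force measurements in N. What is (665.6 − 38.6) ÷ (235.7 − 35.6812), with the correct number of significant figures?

3.135

665.6 − 38.6 = 627.0, limited to 1 d.p. → 4 s.f.; 235.7 − 35.6812 = 200.0188, limited to 1 d.p. → 4 s.f.
Carrying full precision, 627.0 ÷ 200.0188 = 3.1347053377…; keep min(4, 4) = 4 s.f.
Rounded to 4 significant figures: 3.135.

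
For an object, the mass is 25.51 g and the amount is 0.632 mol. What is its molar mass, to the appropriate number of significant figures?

40.4 g/mol

molar mass = 25.51 g ÷ 0.632 mol = 40.3639240506… g/mol.
25.51 has 4 significant figures; 0.632 has 3.
Division/multiplication keeps the fewest: 3 significant figures.
Rounded: 40.4 g/mol.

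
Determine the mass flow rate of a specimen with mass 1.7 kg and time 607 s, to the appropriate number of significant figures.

0.0028 kg/s

mass flow rate = 1.7 kg ÷ 607 s = 0.00280065897858… kg/s.
1.7 has 2 significant figures; 607 has 3.
Division/multiplication keeps the fewest: 2 significant figures.
Rounded: 0.0028 kg/s.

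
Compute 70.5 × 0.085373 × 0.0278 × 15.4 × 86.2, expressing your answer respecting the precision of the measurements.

222

70.5 × 0.085373 × 0.0278 × 15.4 × 86.2 = 222.117328983…
Multiplication/division keeps the fewest significant figures: 70.5 → 3 s.f., 0.085373 → 5 s.f., 0.0278 → 3 s.f., 15.4 → 3 s.f., 86.2 → 3 s.f.; limit is 3.
Rounded to 3 significant figures: 222.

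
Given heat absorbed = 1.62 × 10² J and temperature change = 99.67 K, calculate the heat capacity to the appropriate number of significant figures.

heat capacity = 1.62 × 10² J ÷ 99.67 K = 1.62536370021… J/K.
1.62 × 10² has 3 significant figures; 99.67 has 4.
Division/multiplication keeps the fewest: 3 significant figures.
Rounded: 1.63 J/K.

1.63 J/K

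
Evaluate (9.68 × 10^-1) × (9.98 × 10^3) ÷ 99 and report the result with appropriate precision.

(9.68 × 10^-1) × (9.98 × 10^3) ÷ 99 = 97.5822222222…
Multiplication/division keeps the fewest significant figures: 9.68 × 10^-1 → 3 s.f., 9.98 × 10^3 → 3 s.f., 99 → 2 s.f.; limit is 2.
Rounded to 2 significant figures: 98.

98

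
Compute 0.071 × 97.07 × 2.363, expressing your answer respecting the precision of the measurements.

0.071 × 97.07 × 2.363 = 16.28572511
Multiplication/division keeps the fewest significant figures: 0.071 → 2 s.f., 97.07 → 4 s.f., 2.363 → 4 s.f.; limit is 2.
Rounded to 2 significant figures: 16.

16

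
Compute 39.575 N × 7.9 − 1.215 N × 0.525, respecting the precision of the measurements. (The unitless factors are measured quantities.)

3.1 × 10^2 N

39.575 × 7.9 = 312.6425 → 3.1 × 10^2 N (2 s.f., last digit at the 10^1 place).
1.215 × 0.525 = 0.637875 → 0.638 N (3 s.f., last digit at the 10^-3 place).
Difference: 312.004625 N; keep the coarser place, 10^1.
Result: 3.1 × 10^2 N.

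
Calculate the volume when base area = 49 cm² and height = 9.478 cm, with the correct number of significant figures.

volume = 49 cm² × 9.478 cm = 464.422 cm³.
49 has 2 significant figures; 9.478 has 4.
Division/multiplication keeps the fewest: 2 significant figures.
Rounded: 4.6 × 10² cm³.

4.6 × 10² cm³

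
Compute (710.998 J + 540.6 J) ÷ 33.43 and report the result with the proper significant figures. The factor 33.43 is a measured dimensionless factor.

710.998 J + 540.6 J = 1251.598 J; the sum is limited to 1 decimal place (5 s.f.).
Carrying full precision, 1251.598 ÷ 33.43 = 37.4393658391… J; 33.43 has 4 s.f., so the result keeps min(5, 4) = 4 s.f.
Rounded to 4 significant figures: 37.44 J.

37.44 J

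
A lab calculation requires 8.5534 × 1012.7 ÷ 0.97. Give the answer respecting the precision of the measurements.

8.9 × 10³

8.5534 × 1012.7 ÷ 0.97 = 8929.92595876…
Multiplication/division keeps the fewest significant figures: 8.5534 → 5 s.f., 1012.7 → 5 s.f., 0.97 → 2 s.f.; limit is 2.
Rounded to 2 significant figures: 8.9 × 10³.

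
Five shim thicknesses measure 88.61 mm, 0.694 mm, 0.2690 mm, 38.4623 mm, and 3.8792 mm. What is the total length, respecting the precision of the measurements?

131.91 mm

88.61 mm + 0.694 mm + 0.2690 mm + 38.4623 mm + 3.8792 mm = 131.9145 mm.
Addition/subtraction keeps the fewest decimal places: 88.61 → 2 decimal places, 0.694 → 3 decimal places, 0.2690 → 4 decimal places, 38.4623 → 4 decimal places, 3.8792 → 4 decimal places; limit is 2.
Rounded to 2 decimal places: 131.91 mm.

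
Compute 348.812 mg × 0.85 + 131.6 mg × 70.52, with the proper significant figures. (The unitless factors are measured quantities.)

348.812 × 0.85 = 296.4902 → 3.0 × 10^2 mg (2 s.f., last digit at the 10^1 place).
131.6 × 70.52 = 9280.432 → 9280. mg (4 s.f., last digit at the 10^0 place).
Sum: 9576.9222 mg; keep the coarser place, 10^1.
Result: 9.58 × 10^3 mg.

9.58 × 10^3 mg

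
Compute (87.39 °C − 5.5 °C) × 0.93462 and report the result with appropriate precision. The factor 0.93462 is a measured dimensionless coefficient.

87.39 °C − 5.5 °C = 81.89 °C; the difference is limited to 1 decimal place (3 s.f.).
Carrying full precision, 81.89 × 0.93462 = 76.5360318 °C; 0.93462 has 5 s.f., so the result keeps min(3, 5) = 3 s.f.
Rounded to 3 significant figures: 76.5 °C.

76.5 °C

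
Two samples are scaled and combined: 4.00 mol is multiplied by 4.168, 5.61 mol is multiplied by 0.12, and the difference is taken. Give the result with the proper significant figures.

4.00 × 4.168 = 16.672 → 16.7 mol (3 s.f., last digit at the 10^-1 place).
5.61 × 0.12 = 0.6732 → 0.67 mol (2 s.f., last digit at the 10^-2 place).
Difference: 15.9988 mol; keep the coarser place, 10^-1.
Result: 16.0 mol.

16.0 mol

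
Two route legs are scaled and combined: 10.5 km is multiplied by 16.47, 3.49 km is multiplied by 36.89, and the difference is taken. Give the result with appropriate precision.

10.5 × 16.47 = 172.935 → 173 km (3 s.f., last digit at the 10^0 place).
3.49 × 36.89 = 128.7461 → 129 km (3 s.f., last digit at the 10^0 place).
Difference: 44.1889 km; keep the coarser place, 10^0.
Result: 44 km.

44 km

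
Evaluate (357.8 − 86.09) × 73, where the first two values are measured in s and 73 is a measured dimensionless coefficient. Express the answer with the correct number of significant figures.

357.8 s − 86.09 s = 271.71 s; the difference is limited to 1 decimal place (4 s.f.).
Carrying full precision, 271.71 × 73 = 19834.83 s; 73 has 2 s.f., so the result keeps min(4, 2) = 2 s.f.
Rounded to 2 significant figures: 2.0 × 10^4 s.

2.0 × 10^4 s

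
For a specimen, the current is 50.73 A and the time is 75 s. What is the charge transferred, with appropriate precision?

3.8 × 10^3 C

charge transferred = 50.73 A × 75 s = 3804.75 C.
50.73 has 4 significant figures; 75 has 2.
Division/multiplication keeps the fewest: 2 significant figures.
Rounded: 3.8 × 10^3 C.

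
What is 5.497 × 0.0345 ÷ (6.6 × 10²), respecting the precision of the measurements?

5.497 × 0.0345 ÷ (6.6 × 10²) = 0.000287343181818…
Multiplication/division keeps the fewest significant figures: 5.497 → 4 s.f., 0.0345 → 3 s.f., 6.6 × 10² → 2 s.f.; limit is 2.
Rounded to 2 significant figures: 2.9 × 10⁻⁴.

2.9 × 10⁻⁴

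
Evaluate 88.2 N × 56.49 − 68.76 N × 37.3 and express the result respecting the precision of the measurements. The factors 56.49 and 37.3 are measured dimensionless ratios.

2.42 × 10^3 N

88.2 × 56.49 = 4982.418 → 4.98 × 10^3 N (3 s.f., last digit at the 10^1 place).
68.76 × 37.3 = 2564.748 → 2.56 × 10^3 N (3 s.f., last digit at the 10^1 place).
Difference: 2417.67 N; keep the coarser place, 10^1.
Result: 2.42 × 10^3 N.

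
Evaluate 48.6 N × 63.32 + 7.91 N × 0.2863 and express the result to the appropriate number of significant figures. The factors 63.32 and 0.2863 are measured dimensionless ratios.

48.6 × 63.32 = 3077.352 → 3.08 × 10³ N (3 s.f., last digit at the 10^1 place).
7.91 × 0.2863 = 2.264633 → 2.26 N (3 s.f., last digit at the 10^-2 place).
Sum: 3079.616633 N; keep the coarser place, 10^1.
Result: 3.08 × 10³ N.

3.08 × 10³ N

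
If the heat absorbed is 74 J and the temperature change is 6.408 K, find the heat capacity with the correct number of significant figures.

heat capacity = 74 J ÷ 6.408 K = 11.5480649189… J/K.
74 has 2 significant figures; 6.408 has 4.
Division/multiplication keeps the fewest: 2 significant figures.
Rounded: 12 J/K.

12 J/K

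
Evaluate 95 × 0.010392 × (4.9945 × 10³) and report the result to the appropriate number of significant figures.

4.9 × 10³

95 × 0.010392 × (4.9945 × 10³) = 4930.77018
Multiplication/division keeps the fewest significant figures: 95 → 2 s.f., 0.010392 → 5 s.f., 4.9945 × 10³ → 5 s.f.; limit is 2.
Rounded to 2 significant figures: 4.9 × 10³.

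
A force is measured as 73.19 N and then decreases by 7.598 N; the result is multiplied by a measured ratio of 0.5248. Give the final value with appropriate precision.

73.19 N − 7.598 N = 65.592 N; the difference is limited to 2 decimal places (4 s.f.).
Carrying full precision, 65.592 × 0.5248 = 34.4226816 N; 0.5248 has 4 s.f., so the result keeps min(4, 4) = 4 s.f.
Rounded to 4 significant figures: 34.42 N.

34.42 N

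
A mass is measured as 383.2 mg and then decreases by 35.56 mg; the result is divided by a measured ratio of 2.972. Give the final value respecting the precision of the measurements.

383.2 mg − 35.56 mg = 347.64 mg; the difference is limited to 1 decimal place (4 s.f.).
Carrying full precision, 347.64 ÷ 2.972 = 116.971736205… mg; 2.972 has 4 s.f., so the result keeps min(4, 4) = 4 s.f.
Rounded to 4 significant figures: 117.0 mg.

117.0 mg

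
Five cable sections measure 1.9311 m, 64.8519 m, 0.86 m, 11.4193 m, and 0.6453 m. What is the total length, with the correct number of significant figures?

1.9311 m + 64.8519 m + 0.86 m + 11.4193 m + 0.6453 m = 79.7076 m.
Addition/subtraction keeps the fewest decimal places: 1.9311 → 4 decimal places, 64.8519 → 4 decimal places, 0.86 → 2 decimal places, 11.4193 → 4 decimal places, 0.6453 → 4 decimal places; limit is 2.
Rounded to 2 decimal places: 79.71 m.

79.71 m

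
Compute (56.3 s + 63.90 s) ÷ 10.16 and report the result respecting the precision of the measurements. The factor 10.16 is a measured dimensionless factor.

11.83 s

56.3 s + 63.90 s = 120.20 s; the sum is limited to 1 decimal place (4 s.f.).
Carrying full precision, 120.20 ÷ 10.16 = 11.8307086614… s; 10.16 has 4 s.f., so the result keeps min(4, 4) = 4 s.f.
Rounded to 4 significant figures: 11.83 s.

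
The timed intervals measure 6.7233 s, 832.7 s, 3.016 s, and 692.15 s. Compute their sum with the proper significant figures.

6.7233 s + 832.7 s + 3.016 s + 692.15 s = 1534.5893 s.
Addition/subtraction keeps the fewest decimal places: 6.7233 → 4 decimal places, 832.7 → 1 decimal place, 3.016 → 3 decimal places, 692.15 → 2 decimal places; limit is 1.
Rounded to 1 decimal place: 1534.6 s.

1534.6 s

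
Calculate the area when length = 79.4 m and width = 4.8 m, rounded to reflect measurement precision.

area = 79.4 m × 4.8 m = 381.12 m².
79.4 has 3 significant figures; 4.8 has 2.
Division/multiplication keeps the fewest: 2 significant figures.
Rounded: 3.8 × 10² m².

3.8 × 10² m²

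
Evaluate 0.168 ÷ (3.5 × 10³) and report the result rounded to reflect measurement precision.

4.8 × 10⁻⁵

0.168 ÷ (3.5 × 10³) = 0.000048
Multiplication/division keeps the fewest significant figures: 0.168 → 3 s.f., 3.5 × 10³ → 2 s.f.; limit is 2.
Rounded to 2 significant figures: 4.8 × 10⁻⁵.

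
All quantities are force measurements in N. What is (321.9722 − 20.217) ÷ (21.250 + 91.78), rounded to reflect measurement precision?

2.6697

321.9722 − 20.217 = 301.7552, limited to 3 d.p. → 6 s.f.; 21.250 + 91.78 = 113.030, limited to 2 d.p. → 5 s.f.
Carrying full precision, 301.7552 ÷ 113.030 = 2.66969123242…; keep min(6, 5) = 5 s.f.
Rounded to 5 significant figures: 2.6697.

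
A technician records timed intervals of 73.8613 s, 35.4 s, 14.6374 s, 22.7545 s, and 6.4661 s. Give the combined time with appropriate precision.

73.8613 s + 35.4 s + 14.6374 s + 22.7545 s + 6.4661 s = 153.1193 s.
Addition/subtraction keeps the fewest decimal places: 73.8613 → 4 decimal places, 35.4 → 1 decimal place, 14.6374 → 4 decimal places, 22.7545 → 4 decimal places, 6.4661 → 4 decimal places; limit is 1.
Rounded to 1 decimal place: 153.1 s.

153.1 s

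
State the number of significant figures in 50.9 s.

50.9: zeros between nonzero digits are significant.

3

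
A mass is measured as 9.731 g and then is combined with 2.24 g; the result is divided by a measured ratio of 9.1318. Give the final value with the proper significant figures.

9.731 g + 2.24 g = 11.971 g; the sum is limited to 2 decimal places (4 s.f.).
Carrying full precision, 11.971 ÷ 9.1318 = 1.31091351103… g; 9.1318 has 5 s.f., so the result keeps min(4, 5) = 4 s.f.
Rounded to 4 significant figures: 1.311 g.

1.311 g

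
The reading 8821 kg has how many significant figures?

8821: every digit is nonzero and significant.

4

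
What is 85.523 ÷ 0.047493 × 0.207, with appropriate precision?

373

85.523 ÷ 0.047493 × 0.207 = 372.755163919…
Multiplication/division keeps the fewest significant figures: 85.523 → 5 s.f., 0.047493 → 5 s.f., 0.207 → 3 s.f.; limit is 3.
Rounded to 3 significant figures: 373.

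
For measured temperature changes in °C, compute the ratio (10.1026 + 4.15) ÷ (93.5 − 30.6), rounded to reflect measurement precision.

10.1026 + 4.15 = 14.2526, limited to 2 d.p. → 4 s.f.; 93.5 − 30.6 = 62.9, limited to 1 d.p. → 3 s.f.
Carrying full precision, 14.2526 ÷ 62.9 = 0.226591414944…; keep min(4, 3) = 3 s.f.
Rounded to 3 significant figures: 0.227.

0.227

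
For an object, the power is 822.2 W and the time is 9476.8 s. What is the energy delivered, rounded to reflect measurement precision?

7.792 × 10^6 J

energy delivered = 822.2 W × 9476.8 s = 7791824.96 J.
822.2 has 4 significant figures; 9476.8 has 5.
Division/multiplication keeps the fewest: 4 significant figures.
Rounded: 7.792 × 10^6 J.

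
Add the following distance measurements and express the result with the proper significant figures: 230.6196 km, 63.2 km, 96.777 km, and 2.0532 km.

392.6 km

230.6196 km + 63.2 km + 96.777 km + 2.0532 km = 392.6498 km.
Addition/subtraction keeps the fewest decimal places: 230.6196 → 4 decimal places, 63.2 → 1 decimal place, 96.777 → 3 decimal places, 2.0532 → 4 decimal places; limit is 1.
Rounded to 1 decimal place: 392.6 km.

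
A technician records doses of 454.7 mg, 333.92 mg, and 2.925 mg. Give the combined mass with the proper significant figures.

454.7 mg + 333.92 mg + 2.925 mg = 791.545 mg.
Addition/subtraction keeps the fewest decimal places: 454.7 → 1 decimal place, 333.92 → 2 decimal places, 2.925 → 3 decimal places; limit is 1.
Rounded to 1 decimal place: 791.5 mg.

791.5 mg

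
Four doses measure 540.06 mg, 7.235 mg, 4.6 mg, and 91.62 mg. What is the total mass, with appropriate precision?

643.5 mg

540.06 mg + 7.235 mg + 4.6 mg + 91.62 mg = 643.515 mg.
Addition/subtraction keeps the fewest decimal places: 540.06 → 2 decimal places, 7.235 → 3 decimal places, 4.6 → 1 decimal place, 91.62 → 2 decimal places; limit is 1.
Rounded to 1 decimal place: 643.5 mg.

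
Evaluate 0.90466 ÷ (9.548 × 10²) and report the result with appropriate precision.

9.475 × 10⁻⁴

0.90466 ÷ (9.548 × 10²) = 0.000947486384583…
Multiplication/division keeps the fewest significant figures: 0.90466 → 5 s.f., 9.548 × 10² → 4 s.f.; limit is 4.
Rounded to 4 significant figures: 9.475 × 10⁻⁴.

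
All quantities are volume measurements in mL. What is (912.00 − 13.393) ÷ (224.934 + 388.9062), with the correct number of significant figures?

1.4639

912.00 − 13.393 = 898.607, limited to 2 d.p. → 5 s.f.; 224.934 + 388.9062 = 613.8402, limited to 3 d.p. → 6 s.f.
Carrying full precision, 898.607 ÷ 613.8402 = 1.46391031412…; keep min(5, 6) = 5 s.f.
Rounded to 5 significant figures: 1.4639.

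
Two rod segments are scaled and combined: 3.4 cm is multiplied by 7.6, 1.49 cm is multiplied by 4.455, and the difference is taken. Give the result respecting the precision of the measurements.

19 cm

3.4 × 7.6 = 25.84 → 26 cm (2 s.f., last digit at the 10^0 place).
1.49 × 4.455 = 6.63795 → 6.64 cm (3 s.f., last digit at the 10^-2 place).
Difference: 19.20205 cm; keep the coarser place, 10^0.
Result: 19 cm.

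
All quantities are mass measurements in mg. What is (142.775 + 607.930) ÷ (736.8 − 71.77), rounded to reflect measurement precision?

142.775 + 607.930 = 750.705, limited to 3 d.p. → 6 s.f.; 736.8 − 71.77 = 665.03, limited to 1 d.p. → 4 s.f.
Carrying full precision, 750.705 ÷ 665.03 = 1.12882877464…; keep min(6, 4) = 4 s.f.
Rounded to 4 significant figures: 1.129.

1.129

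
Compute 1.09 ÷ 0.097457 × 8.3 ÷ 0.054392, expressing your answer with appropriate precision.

1.7 × 10³

1.09 ÷ 0.097457 × 8.3 ÷ 0.054392 = 1706.69738752…
Multiplication/division keeps the fewest significant figures: 1.09 → 3 s.f., 0.097457 → 5 s.f., 8.3 → 2 s.f., 0.054392 → 5 s.f.; limit is 2.
Rounded to 2 significant figures: 1.7 × 10³.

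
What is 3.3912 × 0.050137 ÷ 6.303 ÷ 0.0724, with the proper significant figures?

3.3912 × 0.050137 ÷ 6.303 ÷ 0.0724 = 0.372585435507…
Multiplication/division keeps the fewest significant figures: 3.3912 → 5 s.f., 0.050137 → 5 s.f., 6.303 → 4 s.f., 0.0724 → 3 s.f.; limit is 3.
Rounded to 3 significant figures: 0.373.

0.373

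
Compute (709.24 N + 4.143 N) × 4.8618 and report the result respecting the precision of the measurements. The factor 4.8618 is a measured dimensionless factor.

3468.3 N

709.24 N + 4.143 N = 713.383 N; the sum is limited to 2 decimal places (5 s.f.).
Carrying full precision, 713.383 × 4.8618 = 3468.3254694 N; 4.8618 has 5 s.f., so the result keeps min(5, 5) = 5 s.f.
Rounded to 5 significant figures: 3468.3 N.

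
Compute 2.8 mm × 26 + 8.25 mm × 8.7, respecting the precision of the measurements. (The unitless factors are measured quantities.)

2.8 × 26 = 72.8 → 73 mm (2 s.f., last digit at the 10^0 place).
8.25 × 8.7 = 71.775 → 72 mm (2 s.f., last digit at the 10^0 place).
Sum: 144.575 mm; keep the coarser place, 10^0.
Result: 145 mm.

145 mm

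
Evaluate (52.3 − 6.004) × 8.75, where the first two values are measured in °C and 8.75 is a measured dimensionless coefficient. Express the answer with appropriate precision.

405 °C

52.3 °C − 6.004 °C = 46.296 °C; the difference is limited to 1 decimal place (3 s.f.).
Carrying full precision, 46.296 × 8.75 = 405.09 °C; 8.75 has 3 s.f., so the result keeps min(3, 3) = 3 s.f.
Rounded to 3 significant figures: 405 °C.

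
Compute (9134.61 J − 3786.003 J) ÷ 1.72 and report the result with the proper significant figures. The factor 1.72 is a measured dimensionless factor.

9134.61 J − 3786.003 J = 5348.607 J; the difference is limited to 2 decimal places (6 s.f.).
Carrying full precision, 5348.607 ÷ 1.72 = 3109.65523256… J; 1.72 has 3 s.f., so the result keeps min(6, 3) = 3 s.f.
Rounded to 3 significant figures: 3.11 × 10^3 J.

3.11 × 10^3 J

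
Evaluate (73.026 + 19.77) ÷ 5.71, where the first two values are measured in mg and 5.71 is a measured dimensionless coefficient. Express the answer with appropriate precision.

73.026 mg + 19.77 mg = 92.796 mg; the sum is limited to 2 decimal places (4 s.f.).
Carrying full precision, 92.796 ÷ 5.71 = 16.2514886165… mg; 5.71 has 3 s.f., so the result keeps min(4, 3) = 3 s.f.
Rounded to 3 significant figures: 16.3 mg.

16.3 mg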